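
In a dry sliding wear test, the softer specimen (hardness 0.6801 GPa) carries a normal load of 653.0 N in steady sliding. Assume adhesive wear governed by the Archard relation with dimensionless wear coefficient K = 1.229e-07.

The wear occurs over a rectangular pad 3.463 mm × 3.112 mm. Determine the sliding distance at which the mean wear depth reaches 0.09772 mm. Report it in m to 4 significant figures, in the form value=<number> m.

value=8924 m

Intermediate values appear rounded — all arithmetic keeps full float precision — rounded once at the end, at 4 significant digits.
Hardness H = 0.6801 GPa = 6.801e+08 Pa.
Pad sides 3.463 mm × 3.112 mm = 0.003463 m × 0.003112 m. Contact area A = 0.003463 m × 0.003112 m = 1.078e-05 m².
Depth limit h_lim = 0.09772 mm = 9.772e-05 m.
Expressed in SI base units: W = 653.0 N, H = 6.801e+08 Pa, K = 1.229e-07.
At the depth limit, V_lim = h_lim·A = 9.772e-05 · 1.078e-05 = 1.053e-09 m³.
So the life L = V_lim·H/(K·W) = 1.053e-09 · 6.801e+08 / (1.229e-07 · 653.0) = 8924 m.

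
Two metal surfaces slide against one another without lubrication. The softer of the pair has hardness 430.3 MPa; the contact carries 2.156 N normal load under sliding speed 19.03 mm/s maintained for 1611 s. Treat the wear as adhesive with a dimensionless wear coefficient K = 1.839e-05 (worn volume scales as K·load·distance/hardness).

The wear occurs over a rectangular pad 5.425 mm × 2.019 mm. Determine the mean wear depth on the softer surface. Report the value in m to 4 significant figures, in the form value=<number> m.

Intermediates are printed rounded; all working math keeps exact precision; rounded just once: four significant digits.
Sliding speed v = 19.03 mm/s = 0.01903 m/s. Total distance L = v·t = 0.01903 m/s × 1611 s = 30.66 m.
Hardness H = 430.3 MPa = 4.303e+08 Pa.
Pad sides 5.425 mm × 2.019 mm = 0.005425 m × 0.002019 m. Contact area A = 0.005425 m × 0.002019 m = 1.095e-05 m².
In SI base units, W = 2.156 N, H = 4.303e+08 Pa, K = 1.839e-05.
The Archard volume V = K·W·L/H = 1.839e-05 · 2.156 · 30.66 / 4.303e+08 = 2.825e-12 m³.
Mean wear depth h = V/A = 2.825e-12 / 1.095e-05 = 2.579e-07 m.

value=2.579e-07 m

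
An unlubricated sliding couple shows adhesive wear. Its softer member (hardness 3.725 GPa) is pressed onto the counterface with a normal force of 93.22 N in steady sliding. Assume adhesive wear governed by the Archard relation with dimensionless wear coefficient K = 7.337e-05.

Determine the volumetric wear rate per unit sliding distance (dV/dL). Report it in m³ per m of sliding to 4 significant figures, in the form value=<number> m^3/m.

value=1.836e-12 m^3/m

The algebra keeps full float precision. The intermediates appear rounded, and one last rounding, at four significant figures.
Convert: Hardness H = 3.725 GPa = 3.725e+09 Pa.
SI base units throughout: W = 93.22 N, H = 3.725e+09 Pa, K = 7.337e-05.
Sliding wear rate dV/dL = K·W/H (independent of L): 7.337e-05 · 93.22 / 3.725e+09 = 1.836e-12 m³/m.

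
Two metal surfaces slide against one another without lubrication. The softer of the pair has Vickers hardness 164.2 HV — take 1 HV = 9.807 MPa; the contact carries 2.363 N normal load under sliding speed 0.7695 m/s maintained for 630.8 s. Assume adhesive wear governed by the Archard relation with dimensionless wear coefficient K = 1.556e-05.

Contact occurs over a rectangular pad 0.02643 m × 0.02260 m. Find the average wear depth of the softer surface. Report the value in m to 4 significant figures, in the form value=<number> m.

Every step maintains full float precision, and intermediates appear rounded. Rounded just once to four significant figures.
Convert: Total distance L = v·t = 0.7695 m/s × 630.8 s = 485.4 m.
Convert: Hardness H = 164.2 HV × 9.807 MPa/HV = 1610 MPa = 1.610e+09 Pa.
Convert: Contact area A = 0.02643 m × 0.02260 m = 5.973e-04 m².
As SI base values: W = 2.363 N, H = 1.610e+09 Pa, K = 1.556e-05.
By Archard's law, V = K·W·L/H = 1.556e-05 · 2.363 · 485.4 / 1.610e+09 = 1.108e-11 m³.
Depth h = V/A = 1.108e-11 / 5.973e-04 = 1.855e-08 m.

value=1.855e-08 m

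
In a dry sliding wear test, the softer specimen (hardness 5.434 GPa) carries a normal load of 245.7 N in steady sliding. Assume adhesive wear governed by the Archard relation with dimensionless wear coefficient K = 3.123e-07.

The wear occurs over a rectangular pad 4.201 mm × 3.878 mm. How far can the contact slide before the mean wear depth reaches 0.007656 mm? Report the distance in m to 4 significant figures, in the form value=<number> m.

value=8833 m

Intermediate values are printed rounded. The computation carries full float precision. Rounded once at the end to 4 significant digits.
Convert: Hardness H = 5.434 GPa = 5.434e+09 Pa.
Convert: Pad sides 4.201 mm × 3.878 mm = 0.004201 m × 0.003878 m. Contact area A = 0.004201 m × 0.003878 m = 1.629e-05 m².
Convert: Depth limit h_lim = 0.007656 mm = 7.656e-06 m.
As SI base values: W = 245.7 N, H = 5.434e+09 Pa, K = 3.123e-07.
Limit volume V_lim = h_lim·A = 7.656e-06 · 1.629e-05 = 1.247e-10 m³.
Life L = V_lim·H/(K·W) = 1.247e-10 · 5.434e+09 / (3.123e-07 · 245.7) = 8833 m.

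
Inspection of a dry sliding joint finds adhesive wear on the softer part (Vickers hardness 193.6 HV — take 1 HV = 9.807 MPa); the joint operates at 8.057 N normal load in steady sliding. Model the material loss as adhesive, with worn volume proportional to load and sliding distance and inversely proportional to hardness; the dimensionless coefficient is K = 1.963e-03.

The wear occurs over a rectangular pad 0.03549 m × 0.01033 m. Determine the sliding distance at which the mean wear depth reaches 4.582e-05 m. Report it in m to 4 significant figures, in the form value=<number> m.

value=2017 m

The computation runs at full float precision. The intermediates appear rounded; rounded just once, at 4 significant figures.
Hardness H = 193.6 HV × 9.807 MPa/HV = 1899 MPa = 1.899e+09 Pa.
Contact area A = 0.03549 m × 0.01033 m = 3.666e-04 m².
In SI base units, W = 8.057 N, H = 1.899e+09 Pa, K = 1.963e-03.
Wearable volume V_lim = h_lim·A = 4.582e-05 · 3.666e-04 = 1.680e-08 m³.
Inverting, life L = V_lim·H/(K·W) = 1.680e-08 · 1.899e+09 / (1.963e-03 · 8.057) = 2017 m.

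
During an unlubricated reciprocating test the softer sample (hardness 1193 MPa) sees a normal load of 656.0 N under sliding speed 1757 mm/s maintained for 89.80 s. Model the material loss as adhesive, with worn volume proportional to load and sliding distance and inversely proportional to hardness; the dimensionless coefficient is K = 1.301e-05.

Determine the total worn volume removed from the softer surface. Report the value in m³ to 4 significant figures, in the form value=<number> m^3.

value=1.129e-09 m^3

Each operation carries full float precision. Printed values are rounded, and a single final rounding to four significant digits.
Sliding speed v = 1757 mm/s = 1.757 m/s. Sliding distance L = v·t = 1.757 m/s × 89.80 s = 157.8 m.
Hardness H = 1193 MPa = 1.193e+09 Pa.
Collected in SI base units: W = 656.0 N, H = 1.193e+09 Pa, K = 1.301e-05.
Archard relation: V = K·W·L/H = 1.301e-05 · 656.0 · 157.8 / 1.193e+09 = 1.129e-09 m³.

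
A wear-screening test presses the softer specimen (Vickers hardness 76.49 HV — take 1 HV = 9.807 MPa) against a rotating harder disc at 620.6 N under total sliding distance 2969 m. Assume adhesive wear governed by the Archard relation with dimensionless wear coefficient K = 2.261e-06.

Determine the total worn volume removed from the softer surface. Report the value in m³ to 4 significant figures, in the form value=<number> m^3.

value=5.554e-09 m^3

Intermediates are shown rounded, and the algebra maintains full float precision — rounded once at the end: 4 significant figures.
Hardness H = 76.49 HV × 9.807 MPa/HV = 750.1 MPa = 7.501e+08 Pa.
Working in SI base units: W = 620.6 N, H = 7.501e+08 Pa, K = 2.261e-06.
Worn volume V = K·W·L/H = 2.261e-06 · 620.6 · 2969 / 7.501e+08 = 5.554e-09 m³.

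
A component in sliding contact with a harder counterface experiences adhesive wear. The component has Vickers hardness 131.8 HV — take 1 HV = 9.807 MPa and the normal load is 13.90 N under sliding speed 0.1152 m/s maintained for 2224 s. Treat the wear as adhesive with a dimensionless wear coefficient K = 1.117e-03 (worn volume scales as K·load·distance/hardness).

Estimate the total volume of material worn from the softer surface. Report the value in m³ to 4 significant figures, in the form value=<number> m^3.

All arithmetic runs at exact precision; intermediate values appear rounded. Rounded once at the end, at four significant figures.
Convert: Sliding distance L = v·t = 0.1152 m/s × 2224 s = 256.2 m.
Convert: Hardness H = 131.8 HV × 9.807 MPa/HV = 1293 MPa = 1.293e+09 Pa.
Expressed in SI base units: W = 13.90 N, H = 1.293e+09 Pa, K = 1.117e-03.
Archard volume V = K·W·L/H = 1.117e-03 · 13.90 · 256.2 / 1.293e+09 = 3.078e-09 m³.

value=3.078e-09 m^3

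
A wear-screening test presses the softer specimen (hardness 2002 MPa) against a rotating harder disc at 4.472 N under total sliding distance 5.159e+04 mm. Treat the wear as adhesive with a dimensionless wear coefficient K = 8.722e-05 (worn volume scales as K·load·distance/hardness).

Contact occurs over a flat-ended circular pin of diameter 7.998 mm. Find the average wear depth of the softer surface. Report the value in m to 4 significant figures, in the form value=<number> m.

value=2.001e-07 m

The intermediates are displayed rounded. The computation keeps full float precision, and rounded just once, at 4 significant figures.
Convert: Distance L = 5.159e+04 mm = 51.59 m.
Convert: Hardness H = 2002 MPa = 2.002e+09 Pa.
Convert: Pin diameter d = 7.998 mm = 0.007998 m. Contact area A = π·d²/4 = π·(0.007998 m)²/4 = 5.024e-05 m².
SI base units throughout: W = 4.472 N, H = 2.002e+09 Pa, K = 8.722e-05.
The Archard volume V = K·W·L/H = 8.722e-05 · 4.472 · 51.59 / 2.002e+09 = 1.005e-11 m³.
Depth h = V/A = 1.005e-11 / 5.024e-05 = 2.001e-07 m.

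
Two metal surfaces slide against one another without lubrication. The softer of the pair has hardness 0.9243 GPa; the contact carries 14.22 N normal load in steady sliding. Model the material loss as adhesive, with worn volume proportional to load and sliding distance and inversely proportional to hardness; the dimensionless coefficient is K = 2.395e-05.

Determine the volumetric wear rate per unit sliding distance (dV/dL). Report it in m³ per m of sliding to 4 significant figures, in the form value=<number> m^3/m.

Intermediate values are displayed rounded — the computation carries full precision; rounded just once to 4 significant digits.
Convert: Hardness H = 0.9243 GPa = 9.243e+08 Pa.
As SI base values: W = 14.22 N, H = 9.243e+08 Pa, K = 2.395e-05.
Sliding wear rate dV/dL = K·W/H — distance-free: 2.395e-05 · 14.22 / 9.243e+08 = 3.685e-13 m³/m.

value=3.685e-13 m^3/m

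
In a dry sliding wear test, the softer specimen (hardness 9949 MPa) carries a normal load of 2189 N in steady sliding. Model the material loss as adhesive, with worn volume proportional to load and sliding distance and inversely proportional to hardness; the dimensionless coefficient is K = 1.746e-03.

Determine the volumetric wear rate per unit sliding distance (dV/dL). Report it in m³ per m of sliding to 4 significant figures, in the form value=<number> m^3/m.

Intermediates are shown rounded — every step keeps full precision; a single final rounding, at 4 significant figures.
Convert: Hardness H = 9949 MPa = 9.949e+09 Pa.
Working in SI base units: W = 2189 N, H = 9.949e+09 Pa, K = 1.746e-03.
Wear rate dV/dL = K·W/H: 1.746e-03 · 2189 / 9.949e+09 = 3.842e-10 m³/m.

value=3.842e-10 m^3/m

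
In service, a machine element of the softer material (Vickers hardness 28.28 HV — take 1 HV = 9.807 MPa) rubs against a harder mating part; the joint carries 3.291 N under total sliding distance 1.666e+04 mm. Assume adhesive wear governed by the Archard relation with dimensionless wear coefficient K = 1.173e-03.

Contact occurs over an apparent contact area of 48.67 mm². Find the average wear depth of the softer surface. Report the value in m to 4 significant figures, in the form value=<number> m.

Intermediates are printed rounded, and each operation runs at full float precision, and a lone final rounding: 4 significant digits.
Path length L = 1.666e+04 mm = 16.66 m.
Hardness H = 28.28 HV × 9.807 MPa/HV = 277.3 MPa = 2.773e+08 Pa.
Contact area A = 48.67 mm² = 4.867e-05 m².
In SI base units, W = 3.291 N, H = 2.773e+08 Pa, K = 1.173e-03.
Wear volume V = K·W·L/H = 1.173e-03 · 3.291 · 16.66 / 2.773e+08 = 2.319e-10 m³.
Wear depth h = V/A = 2.319e-10 / 4.867e-05 = 4.765e-06 m.

value=4.765e-06 m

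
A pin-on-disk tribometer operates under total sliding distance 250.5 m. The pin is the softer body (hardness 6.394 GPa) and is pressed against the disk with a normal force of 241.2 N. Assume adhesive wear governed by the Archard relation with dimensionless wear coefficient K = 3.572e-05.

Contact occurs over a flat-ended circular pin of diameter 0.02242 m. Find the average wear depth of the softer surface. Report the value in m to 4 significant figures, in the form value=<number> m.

The intermediates are displayed rounded — each operation carries exact precision; a lone final rounding, at four significant figures.
Hardness H = 6.394 GPa = 6.394e+09 Pa.
Contact area A = π·d²/4 = π·(0.02242 m)²/4 = 3.948e-04 m².
Collected in SI base units: W = 241.2 N, H = 6.394e+09 Pa, K = 3.572e-05.
Worn volume V = K·W·L/H = 3.572e-05 · 241.2 · 250.5 / 6.394e+09 = 3.375e-10 m³.
Depth of wear h = V/A = 3.375e-10 / 3.948e-04 = 8.550e-07 m.

value=8.550e-07 m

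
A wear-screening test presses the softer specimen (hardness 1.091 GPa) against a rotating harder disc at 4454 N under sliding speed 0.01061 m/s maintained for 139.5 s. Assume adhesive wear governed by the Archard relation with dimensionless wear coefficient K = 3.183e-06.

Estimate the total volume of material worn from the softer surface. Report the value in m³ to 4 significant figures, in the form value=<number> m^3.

Intermediate values are shown rounded. Every step maintains full precision; rounded just once to four significant figures.
Convert: The distance L = v·t = 0.01061 m/s × 139.5 s = 1.480 m.
Convert: Hardness H = 1.091 GPa = 1.091e+09 Pa.
SI base units throughout: W = 4454 N, H = 1.091e+09 Pa, K = 3.183e-06.
Worn volume V = K·W·L/H = 3.183e-06 · 4454 · 1.480 / 1.091e+09 = 1.923e-11 m³.

value=1.923e-11 m^3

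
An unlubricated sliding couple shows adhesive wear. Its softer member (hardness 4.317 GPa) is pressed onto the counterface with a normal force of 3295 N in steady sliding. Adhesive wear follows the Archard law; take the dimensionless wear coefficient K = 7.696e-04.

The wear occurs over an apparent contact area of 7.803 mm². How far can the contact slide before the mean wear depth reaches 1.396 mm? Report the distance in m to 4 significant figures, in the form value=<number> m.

value=18.54 m

All working math keeps exact precision. Intermediate values are displayed rounded — a lone final rounding, at four significant figures.
Hardness H = 4.317 GPa = 4.317e+09 Pa.
Contact area A = 7.803 mm² = 7.803e-06 m².
Depth limit h_lim = 1.396 mm = 0.001396 m.
In SI base units, W = 3295 N, H = 4.317e+09 Pa, K = 7.696e-04.
At the depth limit, V_lim = h_lim·A = 0.001396 · 7.803e-06 = 1.089e-08 m³.
Inverting, life L = V_lim·H/(K·W) = 1.089e-08 · 4.317e+09 / (7.696e-04 · 3295) = 18.54 m.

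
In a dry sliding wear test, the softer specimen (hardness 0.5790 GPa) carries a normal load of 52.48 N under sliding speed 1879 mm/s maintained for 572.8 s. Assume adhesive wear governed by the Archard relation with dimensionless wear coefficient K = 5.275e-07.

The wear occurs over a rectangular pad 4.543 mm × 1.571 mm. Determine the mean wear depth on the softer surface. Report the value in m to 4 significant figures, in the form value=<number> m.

Quoted intermediates are rounded, and all working math keeps exact precision; a single final rounding to 4 significant figures.
Sliding speed v = 1879 mm/s = 1.879 m/s. The distance L = v·t = 1.879 m/s × 572.8 s = 1076 m.
Hardness H = 0.5790 GPa = 5.790e+08 Pa.
Pad sides 4.543 mm × 1.571 mm = 0.004543 m × 0.001571 m. Contact area A = 0.004543 m × 0.001571 m = 7.137e-06 m².
Restated in SI base units: W = 52.48 N, H = 5.790e+08 Pa, K = 5.275e-07.
The Archard volume V = K·W·L/H = 5.275e-07 · 52.48 · 1076 / 5.790e+08 = 5.146e-11 m³.
Wear depth h = V/A = 5.146e-11 / 7.137e-06 = 7.210e-06 m.

value=7.210e-06 m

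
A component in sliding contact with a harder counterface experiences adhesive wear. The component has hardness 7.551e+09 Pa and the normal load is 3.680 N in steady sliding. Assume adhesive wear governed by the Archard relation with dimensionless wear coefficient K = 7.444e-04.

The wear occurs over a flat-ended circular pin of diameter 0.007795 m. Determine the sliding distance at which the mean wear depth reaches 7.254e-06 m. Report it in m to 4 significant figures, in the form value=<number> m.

value=954.2 m

Each operation carries full float precision — the intermediates are printed rounded. Rounded just once to 4 significant digits.
Convert: Contact area A = π·d²/4 = π·(0.007795 m)²/4 = 4.772e-05 m².
Expressed in SI base units: W = 3.680 N, H = 7.551e+09 Pa, K = 7.444e-04.
Wearable volume V_lim = h_lim·A = 7.254e-06 · 4.772e-05 = 3.462e-10 m³.
Thus life L = V_lim·H/(K·W) = 3.462e-10 · 7.551e+09 / (7.444e-04 · 3.680) = 954.2 m.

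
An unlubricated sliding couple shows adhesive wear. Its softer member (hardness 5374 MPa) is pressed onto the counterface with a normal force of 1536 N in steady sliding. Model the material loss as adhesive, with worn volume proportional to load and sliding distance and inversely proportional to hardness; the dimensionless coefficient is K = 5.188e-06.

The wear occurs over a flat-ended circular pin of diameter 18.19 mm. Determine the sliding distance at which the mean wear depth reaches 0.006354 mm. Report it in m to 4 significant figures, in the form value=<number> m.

value=1114 m

Quoted intermediates are rounded, and every step holds full precision, and rounded just once: 4 significant digits.
Convert: Hardness H = 5374 MPa = 5.374e+09 Pa.
Convert: Pin diameter d = 18.19 mm = 0.01819 m. Contact area A = π·d²/4 = π·(0.01819 m)²/4 = 2.599e-04 m².
Convert: Depth limit h_lim = 0.006354 mm = 6.354e-06 m.
SI base units throughout: W = 1536 N, H = 5.374e+09 Pa, K = 5.188e-06.
At the depth limit, V_lim = h_lim·A = 6.354e-06 · 2.599e-04 = 1.651e-09 m³.
So the life L = V_lim·H/(K·W) = 1.651e-09 · 5.374e+09 / (5.188e-06 · 1536) = 1114 m.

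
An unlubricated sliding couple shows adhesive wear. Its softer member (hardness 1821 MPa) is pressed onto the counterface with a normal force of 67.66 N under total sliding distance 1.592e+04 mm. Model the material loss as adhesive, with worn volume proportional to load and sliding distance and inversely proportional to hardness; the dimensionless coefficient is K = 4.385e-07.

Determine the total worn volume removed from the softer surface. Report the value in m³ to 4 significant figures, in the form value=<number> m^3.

value=2.594e-13 m^3

The algebra maintains full precision. Intermediate values appear rounded, and a lone final rounding to 4 significant figures.
Convert: Distance L = 1.592e+04 mm = 15.92 m.
Convert: Hardness H = 1821 MPa = 1.821e+09 Pa.
Working in SI base units: W = 67.66 N, H = 1.821e+09 Pa, K = 4.385e-07.
By Archard's law, V = K·W·L/H = 4.385e-07 · 67.66 · 15.92 / 1.821e+09 = 2.594e-13 m³.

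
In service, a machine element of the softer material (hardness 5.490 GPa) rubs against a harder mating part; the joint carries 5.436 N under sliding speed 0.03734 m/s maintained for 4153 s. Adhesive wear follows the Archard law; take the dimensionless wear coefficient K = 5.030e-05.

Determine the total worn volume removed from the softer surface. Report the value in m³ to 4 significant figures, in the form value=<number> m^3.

value=7.723e-12 m^3

Intermediate values are displayed rounded. Every step carries full precision, and one final rounding: 4 significant digits.
Convert: Sliding distance L = v·t = 0.03734 m/s × 4153 s = 155.1 m.
Convert: Hardness H = 5.490 GPa = 5.490e+09 Pa.
In SI base units: W = 5.436 N, H = 5.490e+09 Pa, K = 5.030e-05.
Wear volume V = K·W·L/H = 5.030e-05 · 5.436 · 155.1 / 5.490e+09 = 7.723e-12 m³.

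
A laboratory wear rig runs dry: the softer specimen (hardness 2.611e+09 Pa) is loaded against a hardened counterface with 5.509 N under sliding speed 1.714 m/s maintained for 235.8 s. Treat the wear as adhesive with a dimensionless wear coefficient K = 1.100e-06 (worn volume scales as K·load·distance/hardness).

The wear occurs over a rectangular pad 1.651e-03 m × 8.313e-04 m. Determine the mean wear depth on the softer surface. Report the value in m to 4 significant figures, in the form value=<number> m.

The intermediates are shown rounded. All working math holds full precision, and a single final rounding to four significant figures.
Distance covered L = v·t = 1.714 m/s × 235.8 s = 404.2 m.
Contact area A = 1.651e-03 m × 8.313e-04 m = 1.372e-06 m².
Collected in SI base units: W = 5.509 N, H = 2.611e+09 Pa, K = 1.100e-06.
By Archard's law, V = K·W·L/H = 1.100e-06 · 5.509 · 404.2 / 2.611e+09 = 9.380e-13 m³.
Average depth h = V/A = 9.380e-13 / 1.372e-06 = 6.835e-07 m.

value=6.835e-07 m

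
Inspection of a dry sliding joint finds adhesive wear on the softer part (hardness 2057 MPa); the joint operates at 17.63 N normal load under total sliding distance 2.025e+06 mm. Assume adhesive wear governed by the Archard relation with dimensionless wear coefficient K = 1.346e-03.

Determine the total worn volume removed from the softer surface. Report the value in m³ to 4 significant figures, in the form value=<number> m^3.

value=2.336e-08 m^3

Intermediate values are printed rounded. The computation runs at full precision, and a lone final rounding, at 4 significant digits.
Distance covered L = 2.025e+06 mm = 2025 m.
Hardness H = 2057 MPa = 2.057e+09 Pa.
SI base units throughout: W = 17.63 N, H = 2.057e+09 Pa, K = 1.346e-03.
Worn volume V = K·W·L/H = 1.346e-03 · 17.63 · 2025 / 2.057e+09 = 2.336e-08 m³.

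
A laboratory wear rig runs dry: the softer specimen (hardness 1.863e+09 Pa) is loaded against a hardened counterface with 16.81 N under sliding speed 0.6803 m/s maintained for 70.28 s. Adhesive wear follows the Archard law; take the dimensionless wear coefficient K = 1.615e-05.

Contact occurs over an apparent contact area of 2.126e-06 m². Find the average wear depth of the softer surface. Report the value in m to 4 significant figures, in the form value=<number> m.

Intermediates are displayed rounded; all arithmetic carries exact precision — a lone final rounding, at four significant digits.
Total distance L = v·t = 0.6803 m/s × 70.28 s = 47.81 m.
In SI base units, W = 16.81 N, H = 1.863e+09 Pa, K = 1.615e-05.
By Archard's law, V = K·W·L/H = 1.615e-05 · 16.81 · 47.81 / 1.863e+09 = 6.967e-12 m³.
Wear depth h = V/A = 6.967e-12 / 2.126e-06 = 3.277e-06 m.

value=3.277e-06 m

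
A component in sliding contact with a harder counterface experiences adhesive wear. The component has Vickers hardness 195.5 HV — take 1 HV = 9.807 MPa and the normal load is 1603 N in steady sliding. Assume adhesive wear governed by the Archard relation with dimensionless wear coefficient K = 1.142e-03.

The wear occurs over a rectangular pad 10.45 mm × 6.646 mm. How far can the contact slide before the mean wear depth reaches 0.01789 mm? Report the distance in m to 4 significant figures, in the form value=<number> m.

value=1.301 m

The intermediates are printed rounded — all working math carries full precision — one final rounding, at four significant digits.
Hardness H = 195.5 HV × 9.807 MPa/HV = 1917 MPa = 1.917e+09 Pa.
Pad sides 10.45 mm × 6.646 mm = 0.01045 m × 0.006646 m. Contact area A = 0.01045 m × 0.006646 m = 6.945e-05 m².
Depth limit h_lim = 0.01789 mm = 1.789e-05 m.
SI base units throughout: W = 1603 N, H = 1.917e+09 Pa, K = 1.142e-03.
Limit volume V_lim = h_lim·A = 1.789e-05 · 6.945e-05 = 1.242e-09 m³.
Life L = V_lim·H/(K·W) = 1.242e-09 · 1.917e+09 / (1.142e-03 · 1603) = 1.301 m.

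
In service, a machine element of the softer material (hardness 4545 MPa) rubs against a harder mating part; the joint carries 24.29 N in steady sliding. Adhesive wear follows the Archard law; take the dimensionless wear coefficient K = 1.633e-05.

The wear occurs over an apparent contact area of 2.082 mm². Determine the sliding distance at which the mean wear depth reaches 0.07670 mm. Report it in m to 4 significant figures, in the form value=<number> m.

value=1830 m

Every step carries full precision; shown intermediates are rounded — a single final rounding: four significant digits.
Convert: Hardness H = 4545 MPa = 4.545e+09 Pa.
Convert: Contact area A = 2.082 mm² = 2.082e-06 m².
Convert: Depth limit h_lim = 0.07670 mm = 7.670e-05 m.
Restated in SI base units: W = 24.29 N, H = 4.545e+09 Pa, K = 1.633e-05.
At the depth limit, V_lim = h_lim·A = 7.670e-05 · 2.082e-06 = 1.597e-10 m³.
Life L = V_lim·H/(K·W) = 1.597e-10 · 4.545e+09 / (1.633e-05 · 24.29) = 1830 m.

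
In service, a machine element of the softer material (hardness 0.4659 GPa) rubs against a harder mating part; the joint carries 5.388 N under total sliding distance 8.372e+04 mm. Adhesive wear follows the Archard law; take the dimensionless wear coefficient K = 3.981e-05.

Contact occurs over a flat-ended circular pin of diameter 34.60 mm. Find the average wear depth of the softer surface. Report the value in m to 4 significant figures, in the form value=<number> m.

value=4.099e-08 m

Every step runs at full float precision. Intermediate values are printed rounded, and one final rounding: 4 significant figures.
Convert: Path length L = 8.372e+04 mm = 83.72 m.
Convert: Hardness H = 0.4659 GPa = 4.659e+08 Pa.
Convert: Pin diameter d = 34.60 mm = 0.03460 m. Contact area A = π·d²/4 = π·(0.03460 m)²/4 = 9.402e-04 m².
In SI base units: W = 5.388 N, H = 4.659e+08 Pa, K = 3.981e-05.
Archard relation: V = K·W·L/H = 3.981e-05 · 5.388 · 83.72 / 4.659e+08 = 3.854e-11 m³.
Depth of wear h = V/A = 3.854e-11 / 9.402e-04 = 4.099e-08 m.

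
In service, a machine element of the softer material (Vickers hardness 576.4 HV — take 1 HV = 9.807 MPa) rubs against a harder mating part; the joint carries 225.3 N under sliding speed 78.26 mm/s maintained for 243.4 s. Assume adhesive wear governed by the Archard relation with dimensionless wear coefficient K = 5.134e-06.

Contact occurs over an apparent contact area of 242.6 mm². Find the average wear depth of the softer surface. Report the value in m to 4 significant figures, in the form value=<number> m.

value=1.607e-08 m

Each operation keeps full precision; intermediates are printed rounded — one last rounding: four significant digits.
Convert: Sliding speed v = 78.26 mm/s = 0.07826 m/s. Distance covered L = v·t = 0.07826 m/s × 243.4 s = 19.05 m.
Convert: Hardness H = 576.4 HV × 9.807 MPa/HV = 5653 MPa = 5.653e+09 Pa.
Convert: Contact area A = 242.6 mm² = 2.426e-04 m².
Collected in SI base units: W = 225.3 N, H = 5.653e+09 Pa, K = 5.134e-06.
The Archard volume V = K·W·L/H = 5.134e-06 · 225.3 · 19.05 / 5.653e+09 = 3.898e-12 m³.
Depth of wear h = V/A = 3.898e-12 / 2.426e-04 = 1.607e-08 m.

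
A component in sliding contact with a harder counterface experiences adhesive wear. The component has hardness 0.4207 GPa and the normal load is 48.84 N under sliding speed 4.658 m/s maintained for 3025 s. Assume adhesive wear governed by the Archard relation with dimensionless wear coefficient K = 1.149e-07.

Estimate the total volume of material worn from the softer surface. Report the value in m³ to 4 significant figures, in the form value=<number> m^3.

The computation holds full float precision — intermediates appear rounded; a single final rounding, at four significant figures.
Convert: Path length L = v·t = 4.658 m/s × 3025 s = 1.409e+04 m.
Convert: Hardness H = 0.4207 GPa = 4.207e+08 Pa.
In SI base units: W = 48.84 N, H = 4.207e+08 Pa, K = 1.149e-07.
Worn volume V = K·W·L/H = 1.149e-07 · 48.84 · 1.409e+04 / 4.207e+08 = 1.880e-10 m³.

value=1.880e-10 m^3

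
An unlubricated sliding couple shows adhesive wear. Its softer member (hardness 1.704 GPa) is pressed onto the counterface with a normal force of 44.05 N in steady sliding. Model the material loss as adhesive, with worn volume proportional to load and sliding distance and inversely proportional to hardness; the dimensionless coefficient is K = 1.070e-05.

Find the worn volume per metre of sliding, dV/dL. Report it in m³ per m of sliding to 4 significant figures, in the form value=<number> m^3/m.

value=2.766e-13 m^3/m

All arithmetic holds full float precision; intermediate values are displayed rounded; rounded once at the end, at four significant digits.
Convert: Hardness H = 1.704 GPa = 1.704e+09 Pa.
In SI base units: W = 44.05 N, H = 1.704e+09 Pa, K = 1.070e-05.
Rate of wear dV/dL = K·W/H (no L dependence): 1.070e-05 · 44.05 / 1.704e+09 = 2.766e-13 m³/m.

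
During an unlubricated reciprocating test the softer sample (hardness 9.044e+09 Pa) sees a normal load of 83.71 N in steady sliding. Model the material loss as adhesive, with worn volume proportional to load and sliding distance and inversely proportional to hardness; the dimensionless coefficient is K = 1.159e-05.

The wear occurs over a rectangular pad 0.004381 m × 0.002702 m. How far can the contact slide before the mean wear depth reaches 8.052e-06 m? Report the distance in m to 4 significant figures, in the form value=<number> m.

value=888.5 m

Intermediates are displayed rounded; each operation runs at full float precision. Rounded once at the end to four significant digits.
Contact area A = 0.004381 m × 0.002702 m = 1.184e-05 m².
SI base units throughout: W = 83.71 N, H = 9.044e+09 Pa, K = 1.159e-05.
At the depth limit, V_lim = h_lim·A = 8.052e-06 · 1.184e-05 = 9.532e-11 m³.
Sliding life L = V_lim·H/(K·W) = 9.532e-11 · 9.044e+09 / (1.159e-05 · 83.71) = 888.5 m.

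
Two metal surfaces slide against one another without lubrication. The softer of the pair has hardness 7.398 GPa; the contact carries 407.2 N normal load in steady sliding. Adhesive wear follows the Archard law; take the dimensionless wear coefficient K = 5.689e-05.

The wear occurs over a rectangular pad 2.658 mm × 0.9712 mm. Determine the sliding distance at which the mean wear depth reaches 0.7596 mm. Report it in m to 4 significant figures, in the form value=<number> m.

All arithmetic holds exact precision, and intermediate values are shown rounded. Rounded just once to four significant digits.
Hardness H = 7.398 GPa = 7.398e+09 Pa.
Pad sides 2.658 mm × 0.9712 mm = 2.658e-03 m × 9.712e-04 m. Contact area A = 2.658e-03 m × 9.712e-04 m = 2.581e-06 m².
Depth limit h_lim = 0.7596 mm = 7.596e-04 m.
Collected in SI base units: W = 407.2 N, H = 7.398e+09 Pa, K = 5.689e-05.
Volume at the limit: V_lim = h_lim·A = 7.596e-04 · 2.581e-06 = 1.961e-09 m³.
Thus life L = V_lim·H/(K·W) = 1.961e-09 · 7.398e+09 / (5.689e-05 · 407.2) = 626.2 m.

value=626.2 m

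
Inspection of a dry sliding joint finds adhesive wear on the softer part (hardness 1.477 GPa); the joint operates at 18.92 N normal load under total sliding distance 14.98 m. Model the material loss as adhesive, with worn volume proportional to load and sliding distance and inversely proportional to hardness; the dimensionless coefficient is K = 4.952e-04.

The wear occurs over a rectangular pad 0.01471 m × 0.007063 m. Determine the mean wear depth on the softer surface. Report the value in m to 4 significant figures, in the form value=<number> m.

The intermediates are shown rounded; all working math carries full precision. Rounded once at the end to four significant figures.
Convert: Hardness H = 1.477 GPa = 1.477e+09 Pa.
Convert: Contact area A = 0.01471 m × 0.007063 m = 1.039e-04 m².
SI base units throughout: W = 18.92 N, H = 1.477e+09 Pa, K = 4.952e-04.
Volume removed: V = K·W·L/H = 4.952e-04 · 18.92 · 14.98 / 1.477e+09 = 9.502e-11 m³.
Mean wear depth h = V/A = 9.502e-11 / 1.039e-04 = 9.146e-07 m.

value=9.146e-07 m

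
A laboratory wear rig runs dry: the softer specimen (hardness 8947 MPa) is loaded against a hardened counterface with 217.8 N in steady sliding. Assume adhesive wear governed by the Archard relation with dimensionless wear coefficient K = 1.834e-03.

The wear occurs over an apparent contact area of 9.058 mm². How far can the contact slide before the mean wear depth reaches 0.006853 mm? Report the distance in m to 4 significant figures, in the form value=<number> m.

value=1.390 m

Intermediates are shown rounded; all arithmetic keeps full precision. Rounded just once: four significant figures.
Hardness H = 8947 MPa = 8.947e+09 Pa.
Contact area A = 9.058 mm² = 9.058e-06 m².
Depth limit h_lim = 0.006853 mm = 6.853e-06 m.
SI base units throughout: W = 217.8 N, H = 8.947e+09 Pa, K = 1.834e-03.
Permissible volume V_lim = h_lim·A = 6.853e-06 · 9.058e-06 = 6.207e-11 m³.
Life L = V_lim·H/(K·W) = 6.207e-11 · 8.947e+09 / (1.834e-03 · 217.8) = 1.390 m.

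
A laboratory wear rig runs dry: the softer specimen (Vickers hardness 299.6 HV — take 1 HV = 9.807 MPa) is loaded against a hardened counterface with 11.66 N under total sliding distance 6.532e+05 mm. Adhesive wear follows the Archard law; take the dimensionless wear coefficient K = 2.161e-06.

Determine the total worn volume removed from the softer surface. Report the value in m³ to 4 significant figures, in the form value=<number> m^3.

Quoted intermediates are rounded; all arithmetic carries exact precision, and a single final rounding: 4 significant figures.
Convert: Path length L = 6.532e+05 mm = 653.2 m.
Convert: Hardness H = 299.6 HV × 9.807 MPa/HV = 2938 MPa = 2.938e+09 Pa.
Collected in SI base units: W = 11.66 N, H = 2.938e+09 Pa, K = 2.161e-06.
The Archard volume V = K·W·L/H = 2.161e-06 · 11.66 · 653.2 / 2.938e+09 = 5.602e-12 m³.

value=5.602e-12 m^3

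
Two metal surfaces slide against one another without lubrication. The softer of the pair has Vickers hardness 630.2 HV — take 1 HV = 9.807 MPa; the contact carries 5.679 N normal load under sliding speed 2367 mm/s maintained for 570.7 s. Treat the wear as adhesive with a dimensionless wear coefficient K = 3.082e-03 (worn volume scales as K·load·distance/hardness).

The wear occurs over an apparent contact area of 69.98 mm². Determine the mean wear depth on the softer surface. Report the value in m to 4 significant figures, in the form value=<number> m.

Intermediate values are shown rounded; every step holds full float precision — rounded once at the end: 4 significant figures.
Sliding speed v = 2367 mm/s = 2.367 m/s. Sliding distance L = v·t = 2.367 m/s × 570.7 s = 1351 m.
Hardness H = 630.2 HV × 9.807 MPa/HV = 6180 MPa = 6.180e+09 Pa.
Contact area A = 69.98 mm² = 6.998e-05 m².
Restated in SI base units: W = 5.679 N, H = 6.180e+09 Pa, K = 3.082e-03.
The Archard volume V = K·W·L/H = 3.082e-03 · 5.679 · 1351 / 6.180e+09 = 3.826e-09 m³.
Average depth h = V/A = 3.826e-09 / 6.998e-05 = 5.467e-05 m.

value=5.467e-05 m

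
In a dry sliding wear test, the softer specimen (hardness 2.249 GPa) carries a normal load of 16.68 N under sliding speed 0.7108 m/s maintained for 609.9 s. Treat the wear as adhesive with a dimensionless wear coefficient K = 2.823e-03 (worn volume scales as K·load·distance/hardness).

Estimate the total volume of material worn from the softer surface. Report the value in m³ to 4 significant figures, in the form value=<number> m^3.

value=9.077e-09 m^3

Every step runs at full float precision. Intermediate values appear rounded, and a lone final rounding: four significant digits.
Convert: Distance covered L = v·t = 0.7108 m/s × 609.9 s = 433.5 m.
Convert: Hardness H = 2.249 GPa = 2.249e+09 Pa.
Expressed in SI base units: W = 16.68 N, H = 2.249e+09 Pa, K = 2.823e-03.
Archard volume V = K·W·L/H = 2.823e-03 · 16.68 · 433.5 / 2.249e+09 = 9.077e-09 m³.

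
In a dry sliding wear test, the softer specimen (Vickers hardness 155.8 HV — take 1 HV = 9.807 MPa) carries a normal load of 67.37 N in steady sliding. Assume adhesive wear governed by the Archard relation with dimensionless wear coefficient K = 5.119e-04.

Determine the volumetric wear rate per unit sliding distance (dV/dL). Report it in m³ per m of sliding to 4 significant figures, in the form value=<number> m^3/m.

value=2.257e-11 m^3/m

All working math runs at full float precision — shown intermediates are rounded — a lone final rounding to 4 significant figures.
Convert: Hardness H = 155.8 HV × 9.807 MPa/HV = 1528 MPa = 1.528e+09 Pa.
SI base units throughout: W = 67.37 N, H = 1.528e+09 Pa, K = 5.119e-04.
The wear rate dV/dL = K·W/H (independent of L): 5.119e-04 · 67.37 / 1.528e+09 = 2.257e-11 m³/m.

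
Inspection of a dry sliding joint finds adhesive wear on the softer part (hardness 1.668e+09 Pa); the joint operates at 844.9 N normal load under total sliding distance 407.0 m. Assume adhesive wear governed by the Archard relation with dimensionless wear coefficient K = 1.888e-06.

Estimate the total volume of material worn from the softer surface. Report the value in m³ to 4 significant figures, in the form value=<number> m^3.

value=3.892e-10 m^3

The algebra carries exact precision, and intermediates are displayed rounded; one last rounding, at 4 significant digits.
Working in SI base units: W = 844.9 N, H = 1.668e+09 Pa, K = 1.888e-06.
Wear volume V = K·W·L/H = 1.888e-06 · 844.9 · 407.0 / 1.668e+09 = 3.892e-10 m³.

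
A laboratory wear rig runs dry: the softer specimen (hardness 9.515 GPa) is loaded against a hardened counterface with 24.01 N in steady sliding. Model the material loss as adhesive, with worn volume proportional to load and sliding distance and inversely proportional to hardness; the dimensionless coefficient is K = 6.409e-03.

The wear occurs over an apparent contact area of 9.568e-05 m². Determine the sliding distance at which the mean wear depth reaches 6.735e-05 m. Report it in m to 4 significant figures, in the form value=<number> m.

Each operation holds full float precision; the intermediates are shown rounded; a single final rounding: four significant figures.
Convert: Hardness H = 9.515 GPa = 9.515e+09 Pa.
SI base units throughout: W = 24.01 N, H = 9.515e+09 Pa, K = 6.409e-03.
At the depth limit, V_lim = h_lim·A = 6.735e-05 · 9.568e-05 = 6.444e-09 m³.
Thus life L = V_lim·H/(K·W) = 6.444e-09 · 9.515e+09 / (6.409e-03 · 24.01) = 398.5 m.

value=398.5 m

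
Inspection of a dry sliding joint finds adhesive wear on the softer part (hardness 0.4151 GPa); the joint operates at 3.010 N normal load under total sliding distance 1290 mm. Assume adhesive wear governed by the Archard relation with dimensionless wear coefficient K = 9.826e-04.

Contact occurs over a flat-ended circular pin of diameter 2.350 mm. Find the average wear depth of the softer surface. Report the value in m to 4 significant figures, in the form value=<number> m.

Intermediates are printed rounded. All working math keeps full float precision; a single final rounding, at 4 significant figures.
Distance L = 1290 mm = 1.290 m.
Hardness H = 0.4151 GPa = 4.151e+08 Pa.
Pin diameter d = 2.350 mm = 0.002350 m. Contact area A = π·d²/4 = π·(0.002350 m)²/4 = 4.337e-06 m².
As SI base values: W = 3.010 N, H = 4.151e+08 Pa, K = 9.826e-04.
Archard relation: V = K·W·L/H = 9.826e-04 · 3.010 · 1.290 / 4.151e+08 = 9.191e-12 m³.
Depth of wear h = V/A = 9.191e-12 / 4.337e-06 = 2.119e-06 m.

value=2.119e-06 m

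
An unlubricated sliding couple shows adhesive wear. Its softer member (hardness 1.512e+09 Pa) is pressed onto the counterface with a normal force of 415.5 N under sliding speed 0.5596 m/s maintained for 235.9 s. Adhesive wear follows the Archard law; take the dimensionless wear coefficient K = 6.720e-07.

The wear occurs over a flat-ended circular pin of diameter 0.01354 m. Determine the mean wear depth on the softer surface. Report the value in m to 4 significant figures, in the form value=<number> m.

value=1.693e-07 m

Intermediates are displayed rounded. The algebra carries exact precision, and one last rounding: four significant figures.
Distance L = v·t = 0.5596 m/s × 235.9 s = 132.0 m.
Contact area A = π·d²/4 = π·(0.01354 m)²/4 = 1.440e-04 m².
Collected in SI base units: W = 415.5 N, H = 1.512e+09 Pa, K = 6.720e-07.
Archard volume V = K·W·L/H = 6.720e-07 · 415.5 · 132.0 / 1.512e+09 = 2.438e-11 m³.
Mean depth h = V/A = 2.438e-11 / 1.440e-04 = 1.693e-07 m.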